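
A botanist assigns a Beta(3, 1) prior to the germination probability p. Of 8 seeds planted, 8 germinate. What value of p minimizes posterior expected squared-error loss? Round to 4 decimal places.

0.9167

Posterior: Beta(3+8, 1+0) = Beta(11, 1).
Since β = 1 ≤ 1 and α > 1, the Beta density is monotone increasing on [0,1]; the mode is at 1.
Mean = 11/(11+1) = 0.9167.
Squared-error loss ⇒ the optimal estimator is the posterior mean.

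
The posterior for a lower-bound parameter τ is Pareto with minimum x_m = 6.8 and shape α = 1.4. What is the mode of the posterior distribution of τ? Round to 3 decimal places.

6.800

The Pareto density is strictly decreasing on [x_m, ∞), so the mode is x_m = 6.800.
Mean = α·x_m/(α−1) = 1.4·6.8/0.4 = 23.800.
This is the posterior mode — the MAP estimate.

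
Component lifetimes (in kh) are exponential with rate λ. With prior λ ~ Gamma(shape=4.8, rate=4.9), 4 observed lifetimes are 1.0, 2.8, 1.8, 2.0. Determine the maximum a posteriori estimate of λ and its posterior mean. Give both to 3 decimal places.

Σ times = 7.6. Posterior: Gamma(shape = 4.8+4 = 8.8, rate = 4.9+7.6 = 12.5).
Mode = (α−1)/β = 7.8/12.5 = 0.624.
Mean = α/β = 8.8/12.5 = 0.704.
The posterior is right-skewed, so the mean exceeds the mode.

MAP = 0.624, posterior mean = 0.704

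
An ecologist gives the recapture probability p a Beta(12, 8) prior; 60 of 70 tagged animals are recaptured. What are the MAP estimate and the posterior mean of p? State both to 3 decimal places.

MAP estimate = 0.807, posterior mean = 0.800

Posterior: Beta(12+60, 8+10) = Beta(72, 18).
Mode = (72−1)/(72+18−2) = 71/88 = 0.807.
Mean = 72/(72+18) = 72/90 = 0.800.
The posterior is left-skewed, so the mode exceeds the mean.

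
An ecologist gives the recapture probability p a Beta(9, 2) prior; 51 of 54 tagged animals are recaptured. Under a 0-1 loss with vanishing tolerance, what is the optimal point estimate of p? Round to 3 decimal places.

0.937

Posterior: Beta(9+51, 2+3) = Beta(60, 5).
Mode = (60−1)/(60+5−2) = 59/63 = 0.937.
Mean = 60/(60+5) = 60/65 = 0.923.
This is the posterior mode — the MAP estimate.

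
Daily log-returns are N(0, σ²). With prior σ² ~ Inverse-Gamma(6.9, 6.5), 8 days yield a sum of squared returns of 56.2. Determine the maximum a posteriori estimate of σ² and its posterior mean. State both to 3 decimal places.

Posterior: Inverse-Gamma(shape = 6.9+8/2 = 10.9, scale = 6.5+56.2/2 = 34.6).
Mode = β/(α+1) = 34.6/11.9 = 2.908.
Mean = β/(α−1) = 34.6/9.9 = 3.495.
The mean is pulled above the mode by the posterior's right skew.

MAP = 2.908, posterior mean = 3.495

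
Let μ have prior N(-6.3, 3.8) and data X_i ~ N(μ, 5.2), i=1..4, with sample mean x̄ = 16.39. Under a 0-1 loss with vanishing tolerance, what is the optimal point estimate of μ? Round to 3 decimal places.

Posterior for μ is Normal. Precision-weighted mean: (1/3.8·-6.3 + 4/5.2·16.39) / (1/3.8 + 4/5.2) = 10.606.
A Normal posterior is symmetric, so mode = mean.
This is the posterior mode — the MAP estimate.

10.606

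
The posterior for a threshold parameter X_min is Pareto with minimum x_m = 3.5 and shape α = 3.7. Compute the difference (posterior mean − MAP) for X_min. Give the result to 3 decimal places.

The Pareto density is strictly decreasing on [x_m, ∞), so the mode is x_m = 3.500.
Mean = α·x_m/(α−1) = 3.7·3.5/2.7 = 4.796.
Difference = 4.796 − 3.500 = 1.296.
Mean > mode: the posterior has a right tail.

1.296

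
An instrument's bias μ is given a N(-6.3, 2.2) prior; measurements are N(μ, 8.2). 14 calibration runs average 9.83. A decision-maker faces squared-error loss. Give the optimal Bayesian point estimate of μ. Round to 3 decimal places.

6.439

Posterior for μ is Normal. Precision-weighted mean: (1/2.2·-6.3 + 14/8.2·9.83) / (1/2.2 + 14/8.2) = 6.439.
A Normal posterior is symmetric, so mode = mean.
Squared-error loss ⇒ the optimal estimator is the posterior mean.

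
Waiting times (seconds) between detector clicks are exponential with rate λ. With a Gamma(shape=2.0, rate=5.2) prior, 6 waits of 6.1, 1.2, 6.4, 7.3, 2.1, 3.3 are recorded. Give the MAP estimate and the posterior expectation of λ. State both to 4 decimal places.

Σ times = 26.4. Posterior: Gamma(shape = 2.0+6 = 8.0, rate = 5.2+26.4 = 31.6).
Mode = (α−1)/β = 7.0/31.6 = 0.2215.
Mean = α/β = 8.0/31.6 = 0.2532.
The mean is pulled above the mode by the posterior's right skew.

MAP: 0.2215. Posterior mean: 0.2532.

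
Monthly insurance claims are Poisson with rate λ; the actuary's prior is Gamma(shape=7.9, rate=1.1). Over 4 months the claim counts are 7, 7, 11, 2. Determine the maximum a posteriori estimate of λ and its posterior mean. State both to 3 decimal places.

maximum a posteriori estimate = 6.647, posterior mean = 6.843

Σ counts = 27. Posterior: Gamma(shape = 7.9+27 = 34.9, rate = 1.1+4 = 5.1).
Mode = (α−1)/β = 33.9/5.1 = 6.647.
Mean = α/β = 34.9/5.1 = 6.843.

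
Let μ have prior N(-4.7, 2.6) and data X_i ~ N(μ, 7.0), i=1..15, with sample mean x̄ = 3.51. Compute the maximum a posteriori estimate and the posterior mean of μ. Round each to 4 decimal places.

maximum a posteriori estimate = 2.2607, posterior mean = 2.2607

Posterior for μ is Normal. Precision-weighted mean: (1/2.6·-4.7 + 15/7.0·3.51) / (1/2.6 + 15/7.0) = 2.2607.
A Normal posterior is symmetric, so mode = mean.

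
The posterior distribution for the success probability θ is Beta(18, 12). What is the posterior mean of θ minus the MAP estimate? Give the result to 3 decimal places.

Mode = (18−1)/(18+12−2) = 17/28 = 0.607.
Mean = 18/(18+12) = 18/30 = 0.600.
Difference = 0.600 − 0.607 = -0.007.
The mean is pulled below the mode by the posterior's left skew.

-0.007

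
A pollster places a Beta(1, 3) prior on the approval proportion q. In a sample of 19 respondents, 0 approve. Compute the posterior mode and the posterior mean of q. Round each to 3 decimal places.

MAP = 0.000; posterior mean = 0.043

Posterior: Beta(1+0, 3+19) = Beta(1, 22).
Since α = 1 ≤ 1 and β > 1, the Beta density is monotone decreasing on [0,1]; the mode is at 0.
Mean = 1/(1+22) = 0.043.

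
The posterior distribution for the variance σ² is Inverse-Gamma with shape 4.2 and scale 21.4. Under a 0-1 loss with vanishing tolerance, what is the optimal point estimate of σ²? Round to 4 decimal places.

Mode = β/(α+1) = 21.4/5.2 = 4.1154.
Mean = β/(α−1) = 21.4/3.2 = 6.6875.
This is the posterior mode — the MAP estimate.

4.1154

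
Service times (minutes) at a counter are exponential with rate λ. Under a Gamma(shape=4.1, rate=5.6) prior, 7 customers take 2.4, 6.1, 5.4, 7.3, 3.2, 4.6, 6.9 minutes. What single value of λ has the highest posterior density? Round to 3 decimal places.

Σ times = 35.9. Posterior: Gamma(shape = 4.1+7 = 11.1, rate = 5.6+35.9 = 41.5).
Mode = (α−1)/β = 10.1/41.5 = 0.243.
Mean = α/β = 11.1/41.5 = 0.267.
This is the posterior mode — the MAP estimate.

0.243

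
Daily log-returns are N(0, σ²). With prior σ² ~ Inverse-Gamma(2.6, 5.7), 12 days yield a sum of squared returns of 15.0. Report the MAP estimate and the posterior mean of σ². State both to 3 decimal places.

Posterior: Inverse-Gamma(shape = 2.6+12/2 = 8.6, scale = 5.7+15.0/2 = 13.2).
Mode = β/(α+1) = 13.2/9.6 = 1.375.
Mean = β/(α−1) = 13.2/7.6 = 1.737.
The mean is pulled above the mode by the posterior's right skew.

MAP: 1.375. Posterior mean: 1.737.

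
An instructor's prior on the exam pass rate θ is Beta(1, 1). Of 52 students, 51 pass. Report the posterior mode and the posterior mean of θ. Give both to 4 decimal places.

MAP: 0.9808. Posterior mean: 0.9630.

Posterior: Beta(1+51, 1+1) = Beta(52, 2).
Mode = (52−1)/(52+2−2) = 51/52 = 0.9808.
With a flat prior the MAP equals the MLE, 51/52.
Mean = 52/(52+2) = 52/54 = 0.9630.
Mode > mean: the posterior has a left tail.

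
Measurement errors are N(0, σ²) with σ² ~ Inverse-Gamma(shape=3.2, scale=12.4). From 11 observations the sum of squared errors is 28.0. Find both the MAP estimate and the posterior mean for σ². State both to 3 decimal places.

MAP = 2.722, posterior mean = 3.429

Posterior: Inverse-Gamma(shape = 3.2+11/2 = 8.7, scale = 12.4+28.0/2 = 26.4).
Mode = β/(α+1) = 26.4/9.7 = 2.722.
Mean = β/(α−1) = 26.4/7.7 = 3.429.
The posterior is right-skewed, so the mean exceeds the mode.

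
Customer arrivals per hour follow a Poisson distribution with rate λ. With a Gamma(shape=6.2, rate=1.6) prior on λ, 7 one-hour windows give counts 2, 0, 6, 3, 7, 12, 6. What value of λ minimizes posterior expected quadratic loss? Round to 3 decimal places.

4.907

Σ counts = 36. Posterior: Gamma(shape = 6.2+36 = 42.2, rate = 1.6+7 = 8.6).
Mode = (α−1)/β = 41.2/8.6 = 4.791.
Mean = α/β = 42.2/8.6 = 4.907.
Quadratic loss ⇒ the optimal estimator is the posterior mean.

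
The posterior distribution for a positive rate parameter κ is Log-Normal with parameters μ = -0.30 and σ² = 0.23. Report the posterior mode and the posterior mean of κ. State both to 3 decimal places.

κ_MAP = 0.589, E[κ|data] = 0.831

Mode = exp(μ − σ²) = exp(-0.53) = 0.589.
Mean = exp(μ + σ²/2) = exp(-0.185) = 0.831.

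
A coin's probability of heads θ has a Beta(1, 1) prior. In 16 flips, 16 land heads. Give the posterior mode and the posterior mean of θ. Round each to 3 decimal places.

θ_MAP = 1.000, E[θ|data] = 0.944

Posterior: Beta(1+16, 1+0) = Beta(17, 1).
Since β = 1 ≤ 1 and α > 1, the Beta density is monotone increasing on [0,1]; the mode is at 1.
Mean = 17/(17+1) = 0.944.
Left-skewed posterior ⇒ mean < mode.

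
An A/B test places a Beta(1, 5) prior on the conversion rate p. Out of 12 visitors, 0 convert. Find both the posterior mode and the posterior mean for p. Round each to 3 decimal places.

Posterior: Beta(1+0, 5+12) = Beta(1, 17).
Since α = 1 ≤ 1 and β > 1, the Beta density is monotone decreasing on [0,1]; the mode is at 0.
Mean = 1/(1+17) = 0.056.
The mean is pulled above the mode by the posterior's right skew.

p_MAP = 0.000, E[p|data] = 0.056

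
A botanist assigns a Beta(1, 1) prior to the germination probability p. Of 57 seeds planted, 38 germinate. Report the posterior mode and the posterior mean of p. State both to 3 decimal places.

Posterior: Beta(1+38, 1+19) = Beta(39, 20).
Mode = (39−1)/(39+20−2) = 38/57 = 0.667.
With a flat prior the MAP equals the MLE, 38/57.
Mean = 39/(39+20) = 39/59 = 0.661.

p_MAP = 0.667, E[p|data] = 0.661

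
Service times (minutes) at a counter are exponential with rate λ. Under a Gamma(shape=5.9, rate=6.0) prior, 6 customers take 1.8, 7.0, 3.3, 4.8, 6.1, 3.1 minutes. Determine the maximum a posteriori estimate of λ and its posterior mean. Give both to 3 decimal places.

Σ times = 26.1. Posterior: Gamma(shape = 5.9+6 = 11.9, rate = 6.0+26.1 = 32.1).
Mode = (α−1)/β = 10.9/32.1 = 0.340.
Mean = α/β = 11.9/32.1 = 0.371.

MAP: 0.340. Posterior mean: 0.371.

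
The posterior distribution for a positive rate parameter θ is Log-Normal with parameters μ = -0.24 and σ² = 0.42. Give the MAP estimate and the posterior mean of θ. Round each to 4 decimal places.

MAP estimate = 0.5169, posterior mean = 0.9704

Mode = exp(μ − σ²) = exp(-0.66) = 0.5169.
Mean = exp(μ + σ²/2) = exp(-0.030) = 0.9704.
The mean is pulled above the mode by the posterior's right skew.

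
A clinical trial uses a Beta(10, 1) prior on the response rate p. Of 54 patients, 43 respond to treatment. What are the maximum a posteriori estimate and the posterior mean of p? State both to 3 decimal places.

Posterior: Beta(10+43, 1+11) = Beta(53, 12).
Mode = (53−1)/(53+12−2) = 52/63 = 0.825.
Mean = 53/(53+12) = 53/65 = 0.815.
The posterior is left-skewed, so the mode exceeds the mean.

MAP: 0.825. Posterior mean: 0.815.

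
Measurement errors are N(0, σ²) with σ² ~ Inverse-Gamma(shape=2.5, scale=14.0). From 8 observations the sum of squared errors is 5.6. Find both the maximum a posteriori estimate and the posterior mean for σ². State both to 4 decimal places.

Posterior: Inverse-Gamma(shape = 2.5+8/2 = 6.5, scale = 14.0+5.6/2 = 16.8).
Mode = β/(α+1) = 16.8/7.5 = 2.2400.
Mean = β/(α−1) = 16.8/5.5 = 3.0545.

σ²_MAP = 2.2400, E[σ²|data] = 3.0545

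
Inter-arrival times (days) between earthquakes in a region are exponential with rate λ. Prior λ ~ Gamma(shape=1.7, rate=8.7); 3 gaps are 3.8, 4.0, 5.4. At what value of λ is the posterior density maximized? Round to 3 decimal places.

Σ times = 13.2. Posterior: Gamma(shape = 1.7+3 = 4.7, rate = 8.7+13.2 = 21.9).
Mode = (α−1)/β = 3.7/21.9 = 0.169.
Mean = α/β = 4.7/21.9 = 0.215.
This is the posterior mode — the MAP estimate.

0.169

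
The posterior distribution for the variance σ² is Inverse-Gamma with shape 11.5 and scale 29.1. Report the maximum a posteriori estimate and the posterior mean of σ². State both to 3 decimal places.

Mode = β/(α+1) = 29.1/12.5 = 2.328.
Mean = β/(α−1) = 29.1/10.5 = 2.771.

MAP: 2.328. Posterior mean: 2.771.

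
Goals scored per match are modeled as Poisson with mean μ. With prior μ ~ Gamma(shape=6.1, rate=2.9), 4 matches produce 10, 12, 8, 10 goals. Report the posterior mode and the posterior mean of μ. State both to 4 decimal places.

Σ counts = 40. Posterior: Gamma(shape = 6.1+40 = 46.1, rate = 2.9+4 = 6.9).
Mode = (α−1)/β = 45.1/6.9 = 6.5362.
Mean = α/β = 46.1/6.9 = 6.6812.

μ_MAP = 6.5362, E[μ|data] = 6.6812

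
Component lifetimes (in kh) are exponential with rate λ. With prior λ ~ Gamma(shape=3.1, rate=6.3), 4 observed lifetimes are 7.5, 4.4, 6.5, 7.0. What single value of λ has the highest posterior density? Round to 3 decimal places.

Σ times = 25.4. Posterior: Gamma(shape = 3.1+4 = 7.1, rate = 6.3+25.4 = 31.7).
Mode = (α−1)/β = 6.1/31.7 = 0.192.
Mean = α/β = 7.1/31.7 = 0.224.
This is the posterior mode — the MAP estimate.

0.192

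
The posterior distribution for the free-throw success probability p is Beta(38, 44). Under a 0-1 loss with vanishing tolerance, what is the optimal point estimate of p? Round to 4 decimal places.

0.4625

Mode = (38−1)/(38+44−2) = 37/80 = 0.4625.
Mean = 38/(38+44) = 38/82 = 0.4634.
This is the posterior mode — the MAP estimate.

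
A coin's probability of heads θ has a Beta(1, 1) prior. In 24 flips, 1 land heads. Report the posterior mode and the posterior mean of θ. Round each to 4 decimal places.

Posterior: Beta(1+1, 1+23) = Beta(2, 24).
Mode = (2−1)/(2+24−2) = 1/24 = 0.0417.
With a flat prior the MAP equals the MLE, 1/24.
Mean = 2/(2+24) = 2/26 = 0.0769.

MAP = 0.0417, posterior mean = 0.0769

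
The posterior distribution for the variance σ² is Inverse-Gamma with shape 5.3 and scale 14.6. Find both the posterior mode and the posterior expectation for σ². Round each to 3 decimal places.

MAP = 2.317; posterior mean = 3.395

Mode = β/(α+1) = 14.6/6.3 = 2.317.
Mean = β/(α−1) = 14.6/4.3 = 3.395.
The posterior is right-skewed, so the mean exceeds the mode.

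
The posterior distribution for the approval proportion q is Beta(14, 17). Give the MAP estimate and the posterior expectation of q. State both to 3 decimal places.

MAP = 0.448, posterior mean = 0.452

Mode = (14−1)/(14+17−2) = 13/29 = 0.448.
Mean = 14/(14+17) = 14/31 = 0.452.
Mean > mode: the posterior has a right tail.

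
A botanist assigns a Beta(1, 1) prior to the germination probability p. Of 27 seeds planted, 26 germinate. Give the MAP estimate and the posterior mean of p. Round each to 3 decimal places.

Posterior: Beta(1+26, 1+1) = Beta(27, 2).
Mode = (27−1)/(27+2−2) = 26/27 = 0.963.
With a flat prior the MAP equals the MLE, 26/27.
Mean = 27/(27+2) = 27/29 = 0.931.

p_MAP = 0.963, E[p|data] = 0.931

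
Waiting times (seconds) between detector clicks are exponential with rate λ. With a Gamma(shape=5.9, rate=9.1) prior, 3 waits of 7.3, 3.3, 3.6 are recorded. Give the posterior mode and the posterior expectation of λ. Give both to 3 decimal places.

Σ times = 14.2. Posterior: Gamma(shape = 5.9+3 = 8.9, rate = 9.1+14.2 = 23.3).
Mode = (α−1)/β = 7.9/23.3 = 0.339.
Mean = α/β = 8.9/23.3 = 0.382.
The mean is pulled above the mode by the posterior's right skew.

MAP = 0.339, posterior mean = 0.382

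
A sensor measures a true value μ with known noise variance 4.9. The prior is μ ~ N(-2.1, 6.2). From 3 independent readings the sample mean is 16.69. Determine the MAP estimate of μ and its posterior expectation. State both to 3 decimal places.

Posterior for μ is Normal. Precision-weighted mean: (1/6.2·-2.1 + 3/4.9·16.69) / (1/6.2 + 3/4.9) = 12.772.
A Normal posterior is symmetric, so mode = mean.

μ_MAP = 12.772, E[μ|data] = 12.772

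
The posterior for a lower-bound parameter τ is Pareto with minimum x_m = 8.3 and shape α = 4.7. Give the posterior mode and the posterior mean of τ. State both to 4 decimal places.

The Pareto density is strictly decreasing on [x_m, ∞), so the mode is x_m = 8.3000.
Mean = α·x_m/(α−1) = 4.7·8.3/3.7 = 10.5432.

τ_MAP = 8.3000, E[τ|data] = 10.5432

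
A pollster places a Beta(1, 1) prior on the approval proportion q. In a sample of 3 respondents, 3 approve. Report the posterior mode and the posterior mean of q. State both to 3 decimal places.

q_MAP = 1.000, E[q|data] = 0.800

Posterior: Beta(1+3, 1+0) = Beta(4, 1).
Since β = 1 ≤ 1 and α > 1, the Beta density is monotone increasing on [0,1]; the mode is at 1.
Mean = 4/(4+1) = 0.800.
Mode > mean: the posterior has a left tail.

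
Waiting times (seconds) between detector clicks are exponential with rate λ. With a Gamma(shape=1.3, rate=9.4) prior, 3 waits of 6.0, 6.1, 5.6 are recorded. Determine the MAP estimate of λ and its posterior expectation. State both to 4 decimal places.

MAP estimate = 0.1218, posterior expectation = 0.1587

Σ times = 17.7. Posterior: Gamma(shape = 1.3+3 = 4.3, rate = 9.4+17.7 = 27.1).
Mode = (α−1)/β = 3.3/27.1 = 0.1218.
Mean = α/β = 4.3/27.1 = 0.1587.
The mean is pulled above the mode by the posterior's right skew.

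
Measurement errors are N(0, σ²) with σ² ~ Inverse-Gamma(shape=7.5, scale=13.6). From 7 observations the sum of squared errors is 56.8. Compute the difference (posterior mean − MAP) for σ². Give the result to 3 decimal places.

0.700

Posterior: Inverse-Gamma(shape = 7.5+7/2 = 11.0, scale = 13.6+56.8/2 = 42.0).
Mode = β/(α+1) = 42.0/12.0 = 3.500.
Mean = β/(α−1) = 42.0/10.0 = 4.200.
Difference = 4.200 − 3.500 = 0.700.
Right-skewed posterior ⇒ mode < mean.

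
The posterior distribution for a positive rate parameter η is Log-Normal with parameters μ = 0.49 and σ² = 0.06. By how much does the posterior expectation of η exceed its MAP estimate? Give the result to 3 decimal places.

Mode = exp(μ − σ²) = exp(0.43) = 1.537.
Mean = exp(μ + σ²/2) = exp(0.520) = 1.682.
Difference = 1.682 − 1.537 = 0.145.
The mean is pulled above the mode by the posterior's right skew.

0.145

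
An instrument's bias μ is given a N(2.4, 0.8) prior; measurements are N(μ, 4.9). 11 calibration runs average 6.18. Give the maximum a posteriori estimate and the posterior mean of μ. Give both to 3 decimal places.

Posterior for μ is Normal. Precision-weighted mean: (1/0.8·2.4 + 11/4.9·6.18) / (1/0.8 + 11/4.9) = 4.828.
A Normal posterior is symmetric, so mode = mean.

μ_MAP = 4.828, E[μ|data] = 4.828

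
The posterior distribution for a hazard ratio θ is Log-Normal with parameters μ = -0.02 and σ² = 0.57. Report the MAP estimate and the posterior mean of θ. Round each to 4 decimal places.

MAP = 0.5543; posterior mean = 1.3034

Mode = exp(μ − σ²) = exp(-0.59) = 0.5543.
Mean = exp(μ + σ²/2) = exp(0.265) = 1.3034.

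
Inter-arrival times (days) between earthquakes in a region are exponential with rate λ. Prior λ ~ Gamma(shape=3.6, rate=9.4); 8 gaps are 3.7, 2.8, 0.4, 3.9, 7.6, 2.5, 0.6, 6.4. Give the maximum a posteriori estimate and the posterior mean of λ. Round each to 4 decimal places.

Σ times = 27.9. Posterior: Gamma(shape = 3.6+8 = 11.6, rate = 9.4+27.9 = 37.3).
Mode = (α−1)/β = 10.6/37.3 = 0.2842.
Mean = α/β = 11.6/37.3 = 0.3110.

MAP = 0.2842; posterior mean = 0.3110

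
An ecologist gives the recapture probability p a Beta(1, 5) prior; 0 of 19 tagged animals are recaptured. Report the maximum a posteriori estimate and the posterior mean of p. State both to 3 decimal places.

Posterior: Beta(1+0, 5+19) = Beta(1, 24).
Since α = 1 ≤ 1 and β > 1, the Beta density is monotone decreasing on [0,1]; the mode is at 0.
Mean = 1/(1+24) = 0.040.

p_MAP = 0.000, E[p|data] = 0.040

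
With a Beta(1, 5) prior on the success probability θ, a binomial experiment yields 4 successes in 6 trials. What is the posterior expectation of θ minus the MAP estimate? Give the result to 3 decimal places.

Posterior: Beta(1+4, 5+2) = Beta(5, 7).
Mode = (5−1)/(5+7−2) = 4/10 = 0.400.
Mean = 5/(5+7) = 5/12 = 0.417.
Difference = 0.417 − 0.400 = 0.017.

0.017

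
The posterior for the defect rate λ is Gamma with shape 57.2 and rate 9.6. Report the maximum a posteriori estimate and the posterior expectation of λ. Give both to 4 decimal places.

Mode = (α−1)/β = 56.2/9.6 = 5.8542.
Mean = α/β = 57.2/9.6 = 5.9583.
The mean is pulled above the mode by the posterior's right skew.

MAP = 5.8542; posterior mean = 5.9583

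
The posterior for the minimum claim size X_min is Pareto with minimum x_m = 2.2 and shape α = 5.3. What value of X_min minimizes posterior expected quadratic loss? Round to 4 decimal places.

2.7116

The Pareto density is strictly decreasing on [x_m, ∞), so the mode is x_m = 2.2000.
Mean = α·x_m/(α−1) = 5.3·2.2/4.3 = 2.7116.
Quadratic loss ⇒ the optimal estimator is the posterior mean.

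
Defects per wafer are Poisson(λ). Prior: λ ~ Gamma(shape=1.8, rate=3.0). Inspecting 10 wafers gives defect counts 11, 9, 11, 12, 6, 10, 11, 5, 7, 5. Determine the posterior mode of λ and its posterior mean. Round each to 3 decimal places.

MAP = 6.754, posterior mean = 6.831

Σ counts = 87. Posterior: Gamma(shape = 1.8+87 = 88.8, rate = 3.0+10 = 13.0).
Mode = (α−1)/β = 87.8/13.0 = 6.754.
Mean = α/β = 88.8/13.0 = 6.831.
Mean > mode: the posterior has a right tail.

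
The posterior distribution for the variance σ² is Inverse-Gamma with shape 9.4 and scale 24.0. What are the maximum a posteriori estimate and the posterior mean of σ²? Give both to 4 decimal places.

MAP = 2.3077, posterior mean = 2.8571

Mode = β/(α+1) = 24.0/10.4 = 2.3077.
Mean = β/(α−1) = 24.0/8.4 = 2.8571.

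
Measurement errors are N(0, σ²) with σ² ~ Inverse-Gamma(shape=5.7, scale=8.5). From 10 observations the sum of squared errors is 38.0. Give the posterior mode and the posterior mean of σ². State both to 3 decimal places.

Posterior: Inverse-Gamma(shape = 5.7+10/2 = 10.7, scale = 8.5+38.0/2 = 27.5).
Mode = β/(α+1) = 27.5/11.7 = 2.350.
Mean = β/(α−1) = 27.5/9.7 = 2.835.
The mean is pulled above the mode by the posterior's right skew.

MAP: 2.350. Posterior mean: 2.835.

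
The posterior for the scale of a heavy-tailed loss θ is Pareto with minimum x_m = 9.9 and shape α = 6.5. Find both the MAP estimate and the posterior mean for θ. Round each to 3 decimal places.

The Pareto density is strictly decreasing on [x_m, ∞), so the mode is x_m = 9.900.
Mean = α·x_m/(α−1) = 6.5·9.9/5.5 = 11.700.
Right-skewed posterior ⇒ mode < mean.

MAP = 9.900; posterior mean = 11.700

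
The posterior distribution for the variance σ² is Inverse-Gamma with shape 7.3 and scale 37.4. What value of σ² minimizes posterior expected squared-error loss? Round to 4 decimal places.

5.9365

Mode = β/(α+1) = 37.4/8.3 = 4.5060.
Mean = β/(α−1) = 37.4/6.3 = 5.9365.
Squared-error loss ⇒ the optimal estimator is the posterior mean.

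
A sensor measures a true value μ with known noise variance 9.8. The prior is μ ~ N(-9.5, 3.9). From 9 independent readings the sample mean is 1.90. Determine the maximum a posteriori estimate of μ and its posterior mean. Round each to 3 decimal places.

Posterior for μ is Normal. Precision-weighted mean: (1/3.9·-9.5 + 9/9.8·1.90) / (1/3.9 + 9/9.8) = -0.588.
A Normal posterior is symmetric, so mode = mean.

MAP = -0.588, posterior mean = -0.588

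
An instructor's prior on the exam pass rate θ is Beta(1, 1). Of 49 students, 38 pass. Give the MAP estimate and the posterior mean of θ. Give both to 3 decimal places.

Posterior: Beta(1+38, 1+11) = Beta(39, 12).
Mode = (39−1)/(39+12−2) = 38/49 = 0.776.
With a flat prior the MAP equals the MLE, 38/49.
Mean = 39/(39+12) = 39/51 = 0.765.

MAP = 0.776; posterior mean = 0.765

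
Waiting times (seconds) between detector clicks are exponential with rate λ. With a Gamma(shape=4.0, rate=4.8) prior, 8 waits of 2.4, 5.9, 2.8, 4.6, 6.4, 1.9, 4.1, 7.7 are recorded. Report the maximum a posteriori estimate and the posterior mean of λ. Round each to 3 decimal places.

Σ times = 35.8. Posterior: Gamma(shape = 4.0+8 = 12.0, rate = 4.8+35.8 = 40.6).
Mode = (α−1)/β = 11.0/40.6 = 0.271.
Mean = α/β = 12.0/40.6 = 0.296.

MAP = 0.271; posterior mean = 0.296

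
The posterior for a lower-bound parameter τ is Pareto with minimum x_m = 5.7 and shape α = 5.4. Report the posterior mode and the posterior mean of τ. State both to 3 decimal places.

MAP = 5.700, posterior mean = 6.995

The Pareto density is strictly decreasing on [x_m, ∞), so the mode is x_m = 5.700.
Mean = α·x_m/(α−1) = 5.4·5.7/4.4 = 6.995.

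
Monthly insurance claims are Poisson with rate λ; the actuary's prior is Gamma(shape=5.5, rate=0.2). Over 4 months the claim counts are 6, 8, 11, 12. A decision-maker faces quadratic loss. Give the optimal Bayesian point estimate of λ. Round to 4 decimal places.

10.1190

Σ counts = 37. Posterior: Gamma(shape = 5.5+37 = 42.5, rate = 0.2+4 = 4.2).
Mode = (α−1)/β = 41.5/4.2 = 9.8810.
Mean = α/β = 42.5/4.2 = 10.1190.
Quadratic loss ⇒ the optimal estimator is the posterior mean.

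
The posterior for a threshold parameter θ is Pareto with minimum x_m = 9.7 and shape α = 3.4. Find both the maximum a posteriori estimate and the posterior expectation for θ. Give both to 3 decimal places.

MAP: 9.700. Posterior mean: 13.742.

The Pareto density is strictly decreasing on [x_m, ∞), so the mode is x_m = 9.700.
Mean = α·x_m/(α−1) = 3.4·9.7/2.4 = 13.742.
The mean is pulled above the mode by the posterior's right skew.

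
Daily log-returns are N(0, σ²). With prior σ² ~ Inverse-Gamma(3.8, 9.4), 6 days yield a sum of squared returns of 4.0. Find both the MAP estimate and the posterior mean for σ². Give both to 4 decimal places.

MAP: 1.4615. Posterior mean: 1.9655.

Posterior: Inverse-Gamma(shape = 3.8+6/2 = 6.8, scale = 9.4+4.0/2 = 11.4).
Mode = β/(α+1) = 11.4/7.8 = 1.4615.
Mean = β/(α−1) = 11.4/5.8 = 1.9655.
The mean is pulled above the mode by the posterior's right skew.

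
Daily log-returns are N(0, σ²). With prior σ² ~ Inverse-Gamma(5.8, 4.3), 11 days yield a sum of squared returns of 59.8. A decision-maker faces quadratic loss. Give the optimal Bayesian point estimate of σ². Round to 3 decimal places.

Posterior: Inverse-Gamma(shape = 5.8+11/2 = 11.3, scale = 4.3+59.8/2 = 34.2).
Mode = β/(α+1) = 34.2/12.3 = 2.780.
Mean = β/(α−1) = 34.2/10.3 = 3.320.
Quadratic loss ⇒ the optimal estimator is the posterior mean.

3.320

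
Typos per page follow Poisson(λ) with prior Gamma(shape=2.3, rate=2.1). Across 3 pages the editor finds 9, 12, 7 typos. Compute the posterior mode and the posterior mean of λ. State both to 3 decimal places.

MAP: 5.745. Posterior mean: 5.941.

Σ counts = 28. Posterior: Gamma(shape = 2.3+28 = 30.3, rate = 2.1+3 = 5.1).
Mode = (α−1)/β = 29.3/5.1 = 5.745.
Mean = α/β = 30.3/5.1 = 5.941.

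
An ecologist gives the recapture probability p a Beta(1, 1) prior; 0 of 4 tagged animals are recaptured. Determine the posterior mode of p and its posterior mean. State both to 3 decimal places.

Posterior: Beta(1+0, 1+4) = Beta(1, 5).
Since α = 1 ≤ 1 and β > 1, the Beta density is monotone decreasing on [0,1]; the mode is at 0.
Mean = 1/(1+5) = 0.167.
The posterior is right-skewed, so the mean exceeds the mode.

posterior mode = 0.000, posterior mean = 0.167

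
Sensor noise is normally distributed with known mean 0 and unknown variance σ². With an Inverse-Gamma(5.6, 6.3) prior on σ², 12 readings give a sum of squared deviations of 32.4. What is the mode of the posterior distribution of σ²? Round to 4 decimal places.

Posterior: Inverse-Gamma(shape = 5.6+12/2 = 11.6, scale = 6.3+32.4/2 = 22.5).
Mode = β/(α+1) = 22.5/12.6 = 1.7857.
Mean = β/(α−1) = 22.5/10.6 = 2.1226.
This is the posterior mode — the MAP estimate.

1.7857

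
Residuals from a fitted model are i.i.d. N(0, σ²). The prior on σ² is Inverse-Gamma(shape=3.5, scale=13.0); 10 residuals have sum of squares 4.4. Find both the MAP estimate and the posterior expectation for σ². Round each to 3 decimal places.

Posterior: Inverse-Gamma(shape = 3.5+10/2 = 8.5, scale = 13.0+4.4/2 = 15.2).
Mode = β/(α+1) = 15.2/9.5 = 1.600.
Mean = β/(α−1) = 15.2/7.5 = 2.027.

MAP estimate = 1.600, posterior expectation = 2.027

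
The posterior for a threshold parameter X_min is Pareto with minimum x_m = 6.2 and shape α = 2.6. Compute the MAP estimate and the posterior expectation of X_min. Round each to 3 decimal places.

MAP estimate = 6.200, posterior expectation = 10.075

The Pareto density is strictly decreasing on [x_m, ∞), so the mode is x_m = 6.200.
Mean = α·x_m/(α−1) = 2.6·6.2/1.6 = 10.075.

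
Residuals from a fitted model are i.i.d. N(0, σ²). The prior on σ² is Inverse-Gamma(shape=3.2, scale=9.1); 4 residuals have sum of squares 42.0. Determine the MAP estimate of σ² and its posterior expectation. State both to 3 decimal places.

σ²_MAP = 4.855, E[σ²|data] = 7.167

Posterior: Inverse-Gamma(shape = 3.2+4/2 = 5.2, scale = 9.1+42.0/2 = 30.1).
Mode = β/(α+1) = 30.1/6.2 = 4.855.
Mean = β/(α−1) = 30.1/4.2 = 7.167.
Mean > mode: the posterior has a right tail.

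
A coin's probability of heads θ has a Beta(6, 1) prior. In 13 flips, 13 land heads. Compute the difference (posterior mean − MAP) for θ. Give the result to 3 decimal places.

-0.050

Posterior: Beta(6+13, 1+0) = Beta(19, 1).
Since β = 1 ≤ 1 and α > 1, the Beta density is monotone increasing on [0,1]; the mode is at 1.
Mean = 19/(19+1) = 0.950.
Difference = 0.950 − 1.000 = -0.050.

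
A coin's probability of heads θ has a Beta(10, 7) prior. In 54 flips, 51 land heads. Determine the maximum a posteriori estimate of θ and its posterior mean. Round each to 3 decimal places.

θ_MAP = 0.870, E[θ|data] = 0.859

Posterior: Beta(10+51, 7+3) = Beta(61, 10).
Mode = (61−1)/(61+10−2) = 60/69 = 0.870.
Mean = 61/(61+10) = 61/71 = 0.859.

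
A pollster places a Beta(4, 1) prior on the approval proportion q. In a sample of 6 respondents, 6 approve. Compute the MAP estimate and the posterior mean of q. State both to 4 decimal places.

Posterior: Beta(4+6, 1+0) = Beta(10, 1).
Since β = 1 ≤ 1 and α > 1, the Beta density is monotone increasing on [0,1]; the mode is at 1.
Mean = 10/(10+1) = 0.9091.

MAP = 1.0000, posterior mean = 0.9091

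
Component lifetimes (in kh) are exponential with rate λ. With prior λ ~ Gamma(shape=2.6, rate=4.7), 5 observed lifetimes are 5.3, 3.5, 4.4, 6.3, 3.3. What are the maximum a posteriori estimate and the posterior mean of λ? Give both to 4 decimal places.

λ_MAP = 0.2400, E[λ|data] = 0.2764

Σ times = 22.8. Posterior: Gamma(shape = 2.6+5 = 7.6, rate = 4.7+22.8 = 27.5).
Mode = (α−1)/β = 6.6/27.5 = 0.2400.
Mean = α/β = 7.6/27.5 = 0.2764.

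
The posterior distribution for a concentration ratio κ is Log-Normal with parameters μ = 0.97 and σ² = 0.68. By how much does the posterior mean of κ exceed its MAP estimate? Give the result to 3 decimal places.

2.370

Mode = exp(μ − σ²) = exp(0.29) = 1.336.
Mean = exp(μ + σ²/2) = exp(1.310) = 3.706.
Difference = 3.706 − 1.336 = 2.370.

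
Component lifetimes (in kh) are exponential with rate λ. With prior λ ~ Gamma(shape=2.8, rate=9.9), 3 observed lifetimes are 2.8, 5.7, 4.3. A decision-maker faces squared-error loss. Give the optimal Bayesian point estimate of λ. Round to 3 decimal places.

Σ times = 12.8. Posterior: Gamma(shape = 2.8+3 = 5.8, rate = 9.9+12.8 = 22.7).
Mode = (α−1)/β = 4.8/22.7 = 0.211.
Mean = α/β = 5.8/22.7 = 0.256.
Squared-error loss ⇒ the optimal estimator is the posterior mean.

0.256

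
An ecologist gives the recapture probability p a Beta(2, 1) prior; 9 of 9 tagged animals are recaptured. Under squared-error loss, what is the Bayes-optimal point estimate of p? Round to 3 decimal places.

0.917

Posterior: Beta(2+9, 1+0) = Beta(11, 1).
Since β = 1 ≤ 1 and α > 1, the Beta density is monotone increasing on [0,1]; the mode is at 1.
Mean = 11/(11+1) = 0.917.
Squared-error loss ⇒ the optimal estimator is the posterior mean.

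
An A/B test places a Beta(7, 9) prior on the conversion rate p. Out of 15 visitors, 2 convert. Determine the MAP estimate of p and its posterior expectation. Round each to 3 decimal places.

Posterior: Beta(7+2, 9+13) = Beta(9, 22).
Mode = (9−1)/(9+22−2) = 8/29 = 0.276.
Mean = 9/(9+22) = 9/31 = 0.290.
Mean > mode: the posterior has a right tail.

p_MAP = 0.276, E[p|data] = 0.290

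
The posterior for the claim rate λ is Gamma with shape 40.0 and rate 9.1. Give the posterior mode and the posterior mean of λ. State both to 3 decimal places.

Mode = (α−1)/β = 39.0/9.1 = 4.286.
Mean = α/β = 40.0/9.1 = 4.396.
Mean > mode: the posterior has a right tail.

MAP = 4.286; posterior mean = 4.396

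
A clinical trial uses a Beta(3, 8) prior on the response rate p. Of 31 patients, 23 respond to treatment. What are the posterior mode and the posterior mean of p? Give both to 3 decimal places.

MAP = 0.625, posterior mean = 0.619

Posterior: Beta(3+23, 8+8) = Beta(26, 16).
Mode = (26−1)/(26+16−2) = 25/40 = 0.625.
Mean = 26/(26+16) = 26/42 = 0.619.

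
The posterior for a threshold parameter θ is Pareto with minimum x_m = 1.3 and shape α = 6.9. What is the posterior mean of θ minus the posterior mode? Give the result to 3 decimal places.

0.220

The Pareto density is strictly decreasing on [x_m, ∞), so the mode is x_m = 1.300.
Mean = α·x_m/(α−1) = 6.9·1.3/5.9 = 1.520.
Difference = 1.520 − 1.300 = 0.220.
Mean > mode: the posterior has a right tail.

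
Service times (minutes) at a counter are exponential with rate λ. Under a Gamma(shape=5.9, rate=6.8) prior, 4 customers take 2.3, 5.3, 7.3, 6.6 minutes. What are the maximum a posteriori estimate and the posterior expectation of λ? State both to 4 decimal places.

Σ times = 21.5. Posterior: Gamma(shape = 5.9+4 = 9.9, rate = 6.8+21.5 = 28.3).
Mode = (α−1)/β = 8.9/28.3 = 0.3145.
Mean = α/β = 9.9/28.3 = 0.3498.

MAP: 0.3145. Posterior mean: 0.3498.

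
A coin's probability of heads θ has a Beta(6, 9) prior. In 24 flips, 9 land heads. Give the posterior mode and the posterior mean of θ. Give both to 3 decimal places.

Posterior: Beta(6+9, 9+15) = Beta(15, 24).
Mode = (15−1)/(15+24−2) = 14/37 = 0.378.
Mean = 15/(15+24) = 15/39 = 0.385.
Mean > mode: the posterior has a right tail.

MAP = 0.378, posterior mean = 0.385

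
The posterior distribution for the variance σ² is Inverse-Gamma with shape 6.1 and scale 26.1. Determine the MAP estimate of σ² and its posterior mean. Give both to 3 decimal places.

σ²_MAP = 3.676, E[σ²|data] = 5.118

Mode = β/(α+1) = 26.1/7.1 = 3.676.
Mean = β/(α−1) = 26.1/5.1 = 5.118.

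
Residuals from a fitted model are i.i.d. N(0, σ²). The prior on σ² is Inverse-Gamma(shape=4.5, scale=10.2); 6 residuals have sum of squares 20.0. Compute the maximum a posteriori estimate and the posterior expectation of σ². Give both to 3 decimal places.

MAP: 2.376. Posterior mean: 3.108.

Posterior: Inverse-Gamma(shape = 4.5+6/2 = 7.5, scale = 10.2+20.0/2 = 20.2).
Mode = β/(α+1) = 20.2/8.5 = 2.376.
Mean = β/(α−1) = 20.2/6.5 = 3.108.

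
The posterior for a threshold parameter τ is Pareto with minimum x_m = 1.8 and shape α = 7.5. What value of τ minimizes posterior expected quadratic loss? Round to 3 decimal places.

2.077

The Pareto density is strictly decreasing on [x_m, ∞), so the mode is x_m = 1.800.
Mean = α·x_m/(α−1) = 7.5·1.8/6.5 = 2.077.
Quadratic loss ⇒ the optimal estimator is the posterior mean.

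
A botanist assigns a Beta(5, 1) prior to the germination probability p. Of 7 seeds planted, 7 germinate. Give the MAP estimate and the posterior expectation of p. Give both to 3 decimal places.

MAP estimate = 1.000, posterior expectation = 0.923

Posterior: Beta(5+7, 1+0) = Beta(12, 1).
Since β = 1 ≤ 1 and α > 1, the Beta density is monotone increasing on [0,1]; the mode is at 1.
Mean = 12/(12+1) = 0.923.
The mean is pulled below the mode by the posterior's left skew.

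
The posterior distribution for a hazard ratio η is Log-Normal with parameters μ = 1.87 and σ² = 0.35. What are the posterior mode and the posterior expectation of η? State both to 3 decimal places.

MAP = 4.572, posterior mean = 7.729

Mode = exp(μ − σ²) = exp(1.52) = 4.572.
Mean = exp(μ + σ²/2) = exp(2.045) = 7.729.
Right-skewed posterior ⇒ mode < mean.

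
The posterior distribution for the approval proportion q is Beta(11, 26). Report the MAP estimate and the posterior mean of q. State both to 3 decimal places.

Mode = (11−1)/(11+26−2) = 10/35 = 0.286.
Mean = 11/(11+26) = 11/37 = 0.297.
The mean is pulled above the mode by the posterior's right skew.

MAP: 0.286. Posterior mean: 0.297.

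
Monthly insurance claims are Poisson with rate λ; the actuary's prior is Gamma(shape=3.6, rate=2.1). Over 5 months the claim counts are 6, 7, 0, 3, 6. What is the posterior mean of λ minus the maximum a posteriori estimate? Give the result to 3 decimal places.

0.141

Σ counts = 22. Posterior: Gamma(shape = 3.6+22 = 25.6, rate = 2.1+5 = 7.1).
Mode = (α−1)/β = 24.6/7.1 = 3.465.
Mean = α/β = 25.6/7.1 = 3.606.
Difference = 3.606 − 3.465 = 0.141.
The mean is pulled above the mode by the posterior's right skew.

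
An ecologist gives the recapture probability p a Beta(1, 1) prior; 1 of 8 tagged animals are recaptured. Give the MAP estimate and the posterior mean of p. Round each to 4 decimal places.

Posterior: Beta(1+1, 1+7) = Beta(2, 8).
Mode = (2−1)/(2+8−2) = 1/8 = 0.1250.
With a flat prior the MAP equals the MLE, 1/8.
Mean = 2/(2+8) = 2/10 = 0.2000.
The posterior is right-skewed, so the mean exceeds the mode.

MAP = 0.1250; posterior mean = 0.2000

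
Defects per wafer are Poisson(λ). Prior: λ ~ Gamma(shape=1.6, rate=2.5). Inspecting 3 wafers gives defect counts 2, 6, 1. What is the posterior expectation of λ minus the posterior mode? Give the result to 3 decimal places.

Σ counts = 9. Posterior: Gamma(shape = 1.6+9 = 10.6, rate = 2.5+3 = 5.5).
Mode = (α−1)/β = 9.6/5.5 = 1.745.
Mean = α/β = 10.6/5.5 = 1.927.
Difference = 1.927 − 1.745 = 0.182.

0.182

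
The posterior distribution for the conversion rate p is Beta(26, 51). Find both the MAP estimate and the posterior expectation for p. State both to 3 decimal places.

p_MAP = 0.333, E[p|data] = 0.338

Mode = (26−1)/(26+51−2) = 25/75 = 0.333.
Mean = 26/(26+51) = 26/77 = 0.338.
The mean is pulled above the mode by the posterior's right skew.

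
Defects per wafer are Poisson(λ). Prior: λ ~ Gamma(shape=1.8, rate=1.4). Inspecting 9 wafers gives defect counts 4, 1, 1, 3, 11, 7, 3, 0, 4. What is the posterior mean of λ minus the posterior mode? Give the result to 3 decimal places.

0.096

Σ counts = 34. Posterior: Gamma(shape = 1.8+34 = 35.8, rate = 1.4+9 = 10.4).
Mode = (α−1)/β = 34.8/10.4 = 3.346.
Mean = α/β = 35.8/10.4 = 3.442.
Difference = 3.442 − 3.346 = 0.096.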